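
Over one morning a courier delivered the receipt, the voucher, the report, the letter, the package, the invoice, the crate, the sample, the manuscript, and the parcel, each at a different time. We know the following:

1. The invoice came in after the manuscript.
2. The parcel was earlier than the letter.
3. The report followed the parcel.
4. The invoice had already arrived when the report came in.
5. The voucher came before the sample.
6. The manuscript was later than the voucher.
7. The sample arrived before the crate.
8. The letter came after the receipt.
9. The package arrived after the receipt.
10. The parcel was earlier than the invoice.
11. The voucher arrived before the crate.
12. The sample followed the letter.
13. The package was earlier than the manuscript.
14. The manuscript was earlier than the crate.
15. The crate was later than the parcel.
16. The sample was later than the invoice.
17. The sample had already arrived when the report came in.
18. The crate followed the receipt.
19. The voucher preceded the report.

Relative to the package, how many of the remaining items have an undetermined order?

Forced before the package: the receipt; forced after the package: the crate, the invoice, the manuscript, the report, and the sample.
That leaves the letter, the parcel, and the voucher with no forced order relative to the package — 3.

3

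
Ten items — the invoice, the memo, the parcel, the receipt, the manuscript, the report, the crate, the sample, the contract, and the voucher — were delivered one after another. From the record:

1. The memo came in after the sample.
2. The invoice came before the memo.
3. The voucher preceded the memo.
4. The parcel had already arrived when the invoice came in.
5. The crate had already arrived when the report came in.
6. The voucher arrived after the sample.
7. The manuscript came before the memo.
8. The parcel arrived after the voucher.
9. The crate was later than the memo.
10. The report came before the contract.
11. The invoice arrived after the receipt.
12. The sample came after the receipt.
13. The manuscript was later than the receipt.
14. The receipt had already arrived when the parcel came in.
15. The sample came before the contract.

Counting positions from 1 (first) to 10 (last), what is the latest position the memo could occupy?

7

The memo must come before the contract, the crate, and the report — 3 items forced after it.
Everything else can be placed before the memo in some valid order, so the memo can sit as late as position 10 − 3 = 7.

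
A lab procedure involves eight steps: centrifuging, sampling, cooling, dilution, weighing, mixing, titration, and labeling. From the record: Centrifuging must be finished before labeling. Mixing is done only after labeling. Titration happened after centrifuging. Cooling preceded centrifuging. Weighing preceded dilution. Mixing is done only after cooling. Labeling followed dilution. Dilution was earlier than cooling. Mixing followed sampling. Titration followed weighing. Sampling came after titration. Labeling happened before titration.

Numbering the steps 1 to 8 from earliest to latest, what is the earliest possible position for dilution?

2

Weighing must come before dilution — 1 forced predecessor.
Nothing else is forced ahead of dilution, so its earliest slot is position 1 + 1 = 2.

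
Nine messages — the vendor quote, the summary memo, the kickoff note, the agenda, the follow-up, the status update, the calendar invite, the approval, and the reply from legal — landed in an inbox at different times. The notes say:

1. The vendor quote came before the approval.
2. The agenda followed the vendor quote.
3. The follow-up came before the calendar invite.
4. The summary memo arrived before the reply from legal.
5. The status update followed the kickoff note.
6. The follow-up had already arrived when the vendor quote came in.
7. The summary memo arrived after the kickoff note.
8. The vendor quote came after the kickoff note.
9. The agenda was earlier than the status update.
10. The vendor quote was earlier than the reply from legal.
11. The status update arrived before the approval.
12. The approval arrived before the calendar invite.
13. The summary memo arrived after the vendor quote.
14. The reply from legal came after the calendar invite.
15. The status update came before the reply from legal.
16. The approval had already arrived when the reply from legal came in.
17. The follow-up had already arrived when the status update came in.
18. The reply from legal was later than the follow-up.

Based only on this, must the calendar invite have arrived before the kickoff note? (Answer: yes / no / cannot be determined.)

no

Tracing the constraints gives the kickoff note → the status update → the approval → the calendar invite, so the kickoff note must come before the calendar invite.
That means the calendar invite cannot be before the kickoff note.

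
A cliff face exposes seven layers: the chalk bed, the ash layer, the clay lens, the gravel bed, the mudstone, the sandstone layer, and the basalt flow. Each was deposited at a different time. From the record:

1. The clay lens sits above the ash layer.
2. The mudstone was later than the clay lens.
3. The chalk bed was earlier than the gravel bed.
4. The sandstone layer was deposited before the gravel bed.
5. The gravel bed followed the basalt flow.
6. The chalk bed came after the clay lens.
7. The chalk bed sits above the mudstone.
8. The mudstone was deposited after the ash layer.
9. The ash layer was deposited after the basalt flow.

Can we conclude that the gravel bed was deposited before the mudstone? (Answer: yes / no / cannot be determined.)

no

Tracing the constraints gives the mudstone → the chalk bed → the gravel bed, so the mudstone must come before the gravel bed.
That means the gravel bed cannot be before the mudstone.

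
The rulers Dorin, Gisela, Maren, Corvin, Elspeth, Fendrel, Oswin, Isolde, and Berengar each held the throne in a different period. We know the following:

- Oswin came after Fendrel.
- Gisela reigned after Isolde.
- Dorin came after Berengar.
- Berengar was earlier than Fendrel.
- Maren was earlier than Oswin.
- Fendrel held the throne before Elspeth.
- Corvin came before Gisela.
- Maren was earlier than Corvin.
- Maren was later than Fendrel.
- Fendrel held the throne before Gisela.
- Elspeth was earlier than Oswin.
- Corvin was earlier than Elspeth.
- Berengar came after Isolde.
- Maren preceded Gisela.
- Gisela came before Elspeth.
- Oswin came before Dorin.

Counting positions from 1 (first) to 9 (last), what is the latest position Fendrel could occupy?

Fendrel must come before Corvin, Dorin, Elspeth, Gisela, Maren, and Oswin — 6 rulers forced after them.
Everything else can be placed before Fendrel in some valid order, so Fendrel can sit as late as position 9 − 6 = 3.

3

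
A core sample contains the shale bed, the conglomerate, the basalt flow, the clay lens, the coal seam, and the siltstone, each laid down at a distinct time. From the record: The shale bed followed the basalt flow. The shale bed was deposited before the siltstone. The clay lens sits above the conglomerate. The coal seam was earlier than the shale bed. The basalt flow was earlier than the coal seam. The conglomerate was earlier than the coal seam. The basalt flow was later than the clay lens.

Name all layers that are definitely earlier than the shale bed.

Directly stated before the shale bed: the basalt flow and the coal seam.
The clay lens reaches the shale bed via the clay lens → the basalt flow → the shale bed.
The conglomerate reaches the shale bed via the conglomerate → the coal seam → the shale bed.

the basalt flow, the clay lens, the coal seam, the conglomerate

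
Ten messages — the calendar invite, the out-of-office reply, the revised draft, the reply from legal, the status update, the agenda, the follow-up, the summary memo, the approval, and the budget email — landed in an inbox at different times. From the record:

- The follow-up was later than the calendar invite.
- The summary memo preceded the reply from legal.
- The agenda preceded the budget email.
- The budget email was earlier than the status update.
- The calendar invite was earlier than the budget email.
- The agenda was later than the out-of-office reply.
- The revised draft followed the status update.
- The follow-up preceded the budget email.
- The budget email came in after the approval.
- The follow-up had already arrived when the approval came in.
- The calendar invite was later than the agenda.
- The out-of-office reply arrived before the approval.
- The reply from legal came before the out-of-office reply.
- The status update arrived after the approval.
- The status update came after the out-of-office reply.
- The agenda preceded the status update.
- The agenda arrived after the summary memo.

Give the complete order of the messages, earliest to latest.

The constraints fix every adjacent pair, so only one ordering works:
the summary memo → the reply from legal → the out-of-office reply → the agenda → the calendar invite → the follow-up → the approval → the budget email → the status update → the revised draft.

the summary memo, the reply from legal, the out-of-office reply, the agenda, the calendar invite, the follow-up, the approval, the budget email, the status update, the revised draft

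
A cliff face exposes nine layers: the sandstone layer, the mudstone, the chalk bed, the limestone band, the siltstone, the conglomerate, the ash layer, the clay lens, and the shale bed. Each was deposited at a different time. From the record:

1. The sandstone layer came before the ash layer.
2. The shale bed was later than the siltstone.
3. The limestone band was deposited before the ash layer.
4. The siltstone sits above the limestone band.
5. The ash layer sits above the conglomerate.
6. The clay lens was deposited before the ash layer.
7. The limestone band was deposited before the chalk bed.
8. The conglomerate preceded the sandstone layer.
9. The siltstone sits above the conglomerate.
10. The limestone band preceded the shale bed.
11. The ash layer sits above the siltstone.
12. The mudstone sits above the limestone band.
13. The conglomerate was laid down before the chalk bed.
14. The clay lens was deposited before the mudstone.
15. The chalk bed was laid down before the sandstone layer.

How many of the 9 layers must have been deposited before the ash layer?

6

Directly stated before the ash layer: the clay lens, the conglomerate, the limestone band, the sandstone layer, and the siltstone.
The chalk bed reaches the ash layer via the chalk bed → the sandstone layer → the ash layer.
No chain forces the shale bed (or any of the others) ahead of the ash layer.
That's the chalk bed, the clay lens, the conglomerate, the limestone band, the sandstone layer, and the siltstone — 6 in all.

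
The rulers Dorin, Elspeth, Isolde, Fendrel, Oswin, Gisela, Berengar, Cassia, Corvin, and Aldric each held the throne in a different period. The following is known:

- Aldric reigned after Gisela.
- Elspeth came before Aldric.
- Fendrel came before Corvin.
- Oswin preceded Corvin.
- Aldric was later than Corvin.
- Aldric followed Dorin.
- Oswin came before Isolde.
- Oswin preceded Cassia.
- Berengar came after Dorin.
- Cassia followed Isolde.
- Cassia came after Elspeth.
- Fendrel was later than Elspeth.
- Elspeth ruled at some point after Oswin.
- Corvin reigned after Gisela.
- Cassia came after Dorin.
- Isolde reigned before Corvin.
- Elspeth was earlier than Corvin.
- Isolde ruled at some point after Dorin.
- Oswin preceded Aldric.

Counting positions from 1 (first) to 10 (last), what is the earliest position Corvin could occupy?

Dorin, Elspeth, Fendrel, Gisela, Isolde, and Oswin must all come before Corvin — 6 forced predecessors.
Nothing else is forced ahead of Corvin, so their earliest slot is position 6 + 1 = 7.

7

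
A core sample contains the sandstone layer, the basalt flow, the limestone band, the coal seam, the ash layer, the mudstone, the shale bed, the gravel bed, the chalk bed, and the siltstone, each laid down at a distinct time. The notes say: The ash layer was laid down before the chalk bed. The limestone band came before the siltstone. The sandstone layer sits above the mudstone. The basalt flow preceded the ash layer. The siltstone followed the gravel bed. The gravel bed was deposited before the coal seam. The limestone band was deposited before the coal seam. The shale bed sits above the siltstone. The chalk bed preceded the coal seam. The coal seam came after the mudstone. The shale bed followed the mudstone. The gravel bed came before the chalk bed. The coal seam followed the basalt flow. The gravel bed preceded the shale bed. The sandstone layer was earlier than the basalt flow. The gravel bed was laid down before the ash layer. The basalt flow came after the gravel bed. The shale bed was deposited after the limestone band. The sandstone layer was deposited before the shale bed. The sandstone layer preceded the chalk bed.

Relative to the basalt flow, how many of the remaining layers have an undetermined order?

3

Forced before the basalt flow: the gravel bed, the mudstone, and the sandstone layer; forced after the basalt flow: the ash layer, the chalk bed, and the coal seam.
That leaves the limestone band, the shale bed, and the siltstone with no forced order relative to the basalt flow — 3.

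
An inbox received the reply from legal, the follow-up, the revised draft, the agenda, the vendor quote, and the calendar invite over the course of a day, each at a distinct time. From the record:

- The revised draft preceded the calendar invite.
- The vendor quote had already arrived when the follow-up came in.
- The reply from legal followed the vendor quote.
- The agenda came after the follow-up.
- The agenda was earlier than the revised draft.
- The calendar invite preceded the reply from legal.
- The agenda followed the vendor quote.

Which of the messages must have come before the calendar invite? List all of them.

Directly stated before the calendar invite: the revised draft.
The agenda reaches the calendar invite via the agenda → the revised draft → the calendar invite.
The follow-up reaches the calendar invite via the follow-up → the agenda → the revised draft → the calendar invite.
The vendor quote reaches the calendar invite via the vendor quote → the agenda → the revised draft → the calendar invite.

the agenda, the follow-up, the revised draft, the vendor quote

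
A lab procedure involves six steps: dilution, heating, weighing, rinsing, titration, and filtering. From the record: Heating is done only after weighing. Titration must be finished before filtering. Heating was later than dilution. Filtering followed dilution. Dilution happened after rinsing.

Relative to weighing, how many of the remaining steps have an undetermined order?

Forced after weighing: heating.
That leaves dilution, filtering, rinsing, and titration with no forced order relative to weighing — 4.

4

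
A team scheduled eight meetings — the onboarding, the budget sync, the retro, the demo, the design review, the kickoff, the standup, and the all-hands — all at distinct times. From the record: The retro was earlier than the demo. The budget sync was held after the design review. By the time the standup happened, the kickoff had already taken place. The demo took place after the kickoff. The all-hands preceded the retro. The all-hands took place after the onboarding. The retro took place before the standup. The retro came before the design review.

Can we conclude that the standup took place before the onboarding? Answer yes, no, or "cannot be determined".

no

Tracing the constraints gives the onboarding → the all-hands → the retro → the standup, so the onboarding must come before the standup.
That means the standup cannot be before the onboarding.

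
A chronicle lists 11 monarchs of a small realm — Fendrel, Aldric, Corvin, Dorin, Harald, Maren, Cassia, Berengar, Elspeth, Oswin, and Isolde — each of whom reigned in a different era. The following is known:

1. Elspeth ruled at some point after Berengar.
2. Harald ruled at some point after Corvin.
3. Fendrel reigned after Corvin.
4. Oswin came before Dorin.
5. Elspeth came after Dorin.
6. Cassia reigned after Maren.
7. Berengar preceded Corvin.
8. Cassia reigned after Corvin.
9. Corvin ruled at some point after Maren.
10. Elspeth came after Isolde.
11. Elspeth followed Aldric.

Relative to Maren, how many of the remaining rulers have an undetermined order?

6

Forced after Maren: Cassia, Corvin, Fendrel, and Harald.
That leaves Aldric, Berengar, Dorin, Elspeth, Isolde, and Oswin with no forced order relative to Maren — 6.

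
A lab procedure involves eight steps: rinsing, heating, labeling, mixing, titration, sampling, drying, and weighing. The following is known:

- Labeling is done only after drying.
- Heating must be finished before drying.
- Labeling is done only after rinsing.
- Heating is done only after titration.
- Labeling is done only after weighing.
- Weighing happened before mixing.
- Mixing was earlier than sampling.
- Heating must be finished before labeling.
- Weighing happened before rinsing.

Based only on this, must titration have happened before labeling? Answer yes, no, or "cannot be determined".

Chain the constraints: titration → heating → labeling. Each link is directly stated, so titration comes before labeling.

yes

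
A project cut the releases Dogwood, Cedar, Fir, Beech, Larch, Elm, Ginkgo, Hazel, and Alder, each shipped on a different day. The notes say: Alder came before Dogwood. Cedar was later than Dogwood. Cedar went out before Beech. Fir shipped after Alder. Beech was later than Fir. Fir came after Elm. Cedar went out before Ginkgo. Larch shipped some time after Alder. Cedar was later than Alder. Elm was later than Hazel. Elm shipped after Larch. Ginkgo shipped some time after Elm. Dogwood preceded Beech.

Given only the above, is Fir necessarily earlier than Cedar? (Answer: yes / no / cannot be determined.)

cannot be determined

No chain of stated constraints runs from Fir to Cedar, and none runs from Cedar to Fir either.
So the relative order of Fir and Cedar is not fixed by the given facts.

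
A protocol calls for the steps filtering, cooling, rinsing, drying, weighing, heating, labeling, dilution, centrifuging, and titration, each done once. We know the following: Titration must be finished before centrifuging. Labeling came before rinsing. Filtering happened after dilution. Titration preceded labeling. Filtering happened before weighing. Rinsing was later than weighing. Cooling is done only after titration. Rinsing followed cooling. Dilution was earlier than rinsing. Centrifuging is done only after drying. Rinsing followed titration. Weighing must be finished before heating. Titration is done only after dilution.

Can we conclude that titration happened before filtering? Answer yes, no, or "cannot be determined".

cannot be determined

No chain of stated constraints runs from titration to filtering, and none runs from filtering to titration either.
So the relative order of titration and filtering is not fixed by the given facts.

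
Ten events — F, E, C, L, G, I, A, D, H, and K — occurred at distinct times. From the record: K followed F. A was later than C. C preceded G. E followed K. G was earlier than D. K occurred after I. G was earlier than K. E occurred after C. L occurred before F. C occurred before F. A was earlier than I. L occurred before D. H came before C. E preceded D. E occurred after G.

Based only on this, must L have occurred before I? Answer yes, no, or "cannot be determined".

No chain of stated constraints runs from L to I, and none runs from I to L either.
So the relative order of L and I is not fixed by the given facts.

cannot be determined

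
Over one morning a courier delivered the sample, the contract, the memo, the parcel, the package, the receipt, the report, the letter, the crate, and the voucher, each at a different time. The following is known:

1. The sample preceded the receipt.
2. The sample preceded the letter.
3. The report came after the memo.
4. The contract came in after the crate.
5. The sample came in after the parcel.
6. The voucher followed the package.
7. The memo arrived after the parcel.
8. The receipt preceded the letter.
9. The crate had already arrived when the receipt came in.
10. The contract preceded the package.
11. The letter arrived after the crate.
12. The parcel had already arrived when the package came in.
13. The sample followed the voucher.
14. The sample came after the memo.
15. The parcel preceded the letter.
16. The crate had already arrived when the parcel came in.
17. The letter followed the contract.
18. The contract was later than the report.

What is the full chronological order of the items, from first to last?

the crate, the parcel, the memo, the report, the contract, the package, the voucher, the sample, the receipt, the letter

The constraints fix every adjacent pair, so only one ordering works:
the crate → the parcel → the memo → the report → the contract → the package → the voucher → the sample → the receipt → the letter.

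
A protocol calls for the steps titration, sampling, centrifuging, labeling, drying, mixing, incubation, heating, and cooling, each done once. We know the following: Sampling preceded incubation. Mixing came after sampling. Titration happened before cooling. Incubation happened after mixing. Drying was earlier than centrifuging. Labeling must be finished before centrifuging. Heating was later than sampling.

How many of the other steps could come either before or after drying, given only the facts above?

7

Forced after drying: centrifuging.
That leaves cooling, heating, incubation, labeling, mixing, sampling, and titration with no forced order relative to drying — 7.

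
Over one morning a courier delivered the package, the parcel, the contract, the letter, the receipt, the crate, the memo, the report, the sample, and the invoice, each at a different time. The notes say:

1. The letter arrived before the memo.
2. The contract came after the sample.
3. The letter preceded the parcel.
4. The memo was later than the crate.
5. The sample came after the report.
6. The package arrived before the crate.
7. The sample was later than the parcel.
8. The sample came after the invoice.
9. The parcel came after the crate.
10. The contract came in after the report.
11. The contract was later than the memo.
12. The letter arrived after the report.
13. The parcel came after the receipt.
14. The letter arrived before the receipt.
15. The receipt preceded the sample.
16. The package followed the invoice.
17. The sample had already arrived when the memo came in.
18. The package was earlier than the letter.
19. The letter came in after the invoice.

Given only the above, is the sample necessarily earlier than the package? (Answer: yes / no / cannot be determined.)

no

Tracing the constraints gives the package → the crate → the parcel → the sample, so the package must come before the sample.
That means the sample cannot be before the package.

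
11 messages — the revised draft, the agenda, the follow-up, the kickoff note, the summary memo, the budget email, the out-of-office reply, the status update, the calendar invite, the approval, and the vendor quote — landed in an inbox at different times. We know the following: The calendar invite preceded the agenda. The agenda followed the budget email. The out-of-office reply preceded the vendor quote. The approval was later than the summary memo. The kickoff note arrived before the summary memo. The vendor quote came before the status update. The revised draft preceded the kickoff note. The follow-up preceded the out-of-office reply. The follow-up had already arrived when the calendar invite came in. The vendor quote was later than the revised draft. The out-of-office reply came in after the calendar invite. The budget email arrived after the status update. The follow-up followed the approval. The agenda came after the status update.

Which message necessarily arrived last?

Every other message has a chain of constraints placing it before the agenda, so the agenda is last.

the agenda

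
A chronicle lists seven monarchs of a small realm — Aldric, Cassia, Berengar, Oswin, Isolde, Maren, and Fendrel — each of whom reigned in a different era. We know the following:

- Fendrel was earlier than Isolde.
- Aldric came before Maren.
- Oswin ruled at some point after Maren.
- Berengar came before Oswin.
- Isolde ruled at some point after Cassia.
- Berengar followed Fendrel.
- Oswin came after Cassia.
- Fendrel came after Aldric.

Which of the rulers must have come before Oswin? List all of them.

Directly stated before Oswin: Berengar, Cassia, and Maren.
Aldric reaches Oswin via Aldric → Maren → Oswin.
Fendrel reaches Oswin via Fendrel → Berengar → Oswin.

Aldric, Berengar, Cassia, Fendrel, Maren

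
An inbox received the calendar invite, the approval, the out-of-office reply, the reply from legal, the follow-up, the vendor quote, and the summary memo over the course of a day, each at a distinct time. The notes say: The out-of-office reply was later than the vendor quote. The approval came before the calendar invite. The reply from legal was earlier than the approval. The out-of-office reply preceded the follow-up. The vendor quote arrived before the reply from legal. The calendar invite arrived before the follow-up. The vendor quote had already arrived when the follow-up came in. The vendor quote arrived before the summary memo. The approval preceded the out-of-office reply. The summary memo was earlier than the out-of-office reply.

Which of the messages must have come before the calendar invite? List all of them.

the approval, the reply from legal, the vendor quote

Directly stated before the calendar invite: the approval.
The reply from legal reaches the calendar invite via the reply from legal → the approval → the calendar invite.
The vendor quote reaches the calendar invite via the vendor quote → the reply from legal → the approval → the calendar invite.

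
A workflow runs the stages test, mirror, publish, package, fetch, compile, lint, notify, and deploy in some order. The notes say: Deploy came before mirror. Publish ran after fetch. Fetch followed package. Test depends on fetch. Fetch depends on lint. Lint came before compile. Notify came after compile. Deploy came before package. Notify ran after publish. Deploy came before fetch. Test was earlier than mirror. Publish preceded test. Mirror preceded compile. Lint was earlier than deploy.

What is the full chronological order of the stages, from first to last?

lint, deploy, package, fetch, publish, test, mirror, compile, notify

The constraints fix every adjacent pair, so only one ordering works:
lint → deploy → package → fetch → publish → test → mirror → compile → notify.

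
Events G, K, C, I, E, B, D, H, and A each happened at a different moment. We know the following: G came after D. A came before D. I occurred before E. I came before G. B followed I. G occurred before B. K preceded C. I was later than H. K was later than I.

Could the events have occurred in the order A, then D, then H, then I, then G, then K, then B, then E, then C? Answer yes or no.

yes

Check each stated constraint against the proposed order — e.g. K is ahead of C; I is ahead of E. Every pair is in the required order; nothing is violated.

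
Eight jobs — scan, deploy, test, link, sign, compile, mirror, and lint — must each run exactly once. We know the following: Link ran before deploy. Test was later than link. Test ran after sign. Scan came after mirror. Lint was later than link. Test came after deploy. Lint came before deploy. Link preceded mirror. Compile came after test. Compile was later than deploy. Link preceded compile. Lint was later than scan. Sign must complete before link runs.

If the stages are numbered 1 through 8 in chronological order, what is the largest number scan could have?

4

Scan must come before compile, deploy, lint, and test — 4 stages forced after it.
Everything else can be placed before scan in some valid order, so scan can sit as late as position 8 − 4 = 4.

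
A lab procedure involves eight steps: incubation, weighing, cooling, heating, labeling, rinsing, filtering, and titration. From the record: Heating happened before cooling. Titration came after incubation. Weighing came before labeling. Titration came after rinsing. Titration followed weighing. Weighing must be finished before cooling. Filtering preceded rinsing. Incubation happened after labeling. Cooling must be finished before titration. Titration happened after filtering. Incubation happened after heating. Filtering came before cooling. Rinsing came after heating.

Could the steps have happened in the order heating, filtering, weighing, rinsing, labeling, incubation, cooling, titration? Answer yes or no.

Check each stated constraint against the proposed order — e.g. filtering is ahead of titration; heating is ahead of cooling. Every pair is in the required order; nothing is violated.

yes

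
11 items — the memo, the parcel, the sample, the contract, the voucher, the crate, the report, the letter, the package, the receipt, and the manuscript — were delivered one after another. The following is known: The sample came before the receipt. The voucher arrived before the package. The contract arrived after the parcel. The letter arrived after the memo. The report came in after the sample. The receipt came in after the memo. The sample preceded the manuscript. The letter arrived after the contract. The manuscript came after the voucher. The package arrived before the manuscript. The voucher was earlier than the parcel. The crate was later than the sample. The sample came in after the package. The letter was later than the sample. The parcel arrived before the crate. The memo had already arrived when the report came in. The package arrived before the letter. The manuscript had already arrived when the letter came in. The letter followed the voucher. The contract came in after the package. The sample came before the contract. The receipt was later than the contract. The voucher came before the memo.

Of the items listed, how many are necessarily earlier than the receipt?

Directly stated before the receipt: the contract, the memo, and the sample.
The package reaches the receipt via the package → the contract → the receipt.
The parcel reaches the receipt via the parcel → the contract → the receipt.
The voucher reaches the receipt via the voucher → the memo → the receipt.
That's the contract, the memo, the package, the parcel, the sample, and the voucher — 6 in all.

6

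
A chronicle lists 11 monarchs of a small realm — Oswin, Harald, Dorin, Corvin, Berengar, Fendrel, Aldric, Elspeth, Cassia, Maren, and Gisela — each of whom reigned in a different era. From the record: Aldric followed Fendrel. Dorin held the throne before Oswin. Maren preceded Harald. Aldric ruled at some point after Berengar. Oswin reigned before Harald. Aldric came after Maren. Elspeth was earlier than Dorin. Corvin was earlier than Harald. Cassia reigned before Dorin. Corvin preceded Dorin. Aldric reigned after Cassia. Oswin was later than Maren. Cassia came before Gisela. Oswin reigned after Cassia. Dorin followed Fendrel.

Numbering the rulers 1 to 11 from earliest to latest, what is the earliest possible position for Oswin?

7

Cassia, Corvin, Dorin, Elspeth, Fendrel, and Maren must all come before Oswin — 6 forced predecessors.
Nothing else is forced ahead of Oswin, so their earliest slot is position 6 + 1 = 7.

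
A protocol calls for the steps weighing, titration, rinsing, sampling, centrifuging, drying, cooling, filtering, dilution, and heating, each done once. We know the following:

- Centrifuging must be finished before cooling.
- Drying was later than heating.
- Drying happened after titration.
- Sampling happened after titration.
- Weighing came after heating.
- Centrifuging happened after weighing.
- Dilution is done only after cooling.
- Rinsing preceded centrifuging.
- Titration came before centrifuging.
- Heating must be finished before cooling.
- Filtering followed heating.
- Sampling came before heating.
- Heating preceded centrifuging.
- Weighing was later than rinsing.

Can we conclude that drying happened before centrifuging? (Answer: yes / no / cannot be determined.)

No chain of stated constraints runs from drying to centrifuging, and none runs from centrifuging to drying either.
So the relative order of drying and centrifuging is not fixed by the given facts.

cannot be determined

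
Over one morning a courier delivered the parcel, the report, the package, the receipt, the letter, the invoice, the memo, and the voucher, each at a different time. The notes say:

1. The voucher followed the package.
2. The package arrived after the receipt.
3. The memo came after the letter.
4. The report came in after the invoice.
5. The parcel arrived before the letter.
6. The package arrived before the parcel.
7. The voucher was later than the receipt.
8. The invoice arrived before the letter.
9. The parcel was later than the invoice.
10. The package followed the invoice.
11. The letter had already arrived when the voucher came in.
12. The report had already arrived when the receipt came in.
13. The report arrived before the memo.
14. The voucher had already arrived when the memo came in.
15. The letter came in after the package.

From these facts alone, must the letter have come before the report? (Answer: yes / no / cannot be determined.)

Tracing the constraints gives the report → the receipt → the package → the letter, so the report must come before the letter.
That means the letter cannot be before the report.

no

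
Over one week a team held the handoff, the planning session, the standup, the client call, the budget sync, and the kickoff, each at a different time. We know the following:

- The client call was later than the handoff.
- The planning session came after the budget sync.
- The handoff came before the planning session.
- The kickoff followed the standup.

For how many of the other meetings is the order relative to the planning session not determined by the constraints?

3

Forced before the planning session: the budget sync and the handoff.
That leaves the client call, the kickoff, and the standup with no forced order relative to the planning session — 3.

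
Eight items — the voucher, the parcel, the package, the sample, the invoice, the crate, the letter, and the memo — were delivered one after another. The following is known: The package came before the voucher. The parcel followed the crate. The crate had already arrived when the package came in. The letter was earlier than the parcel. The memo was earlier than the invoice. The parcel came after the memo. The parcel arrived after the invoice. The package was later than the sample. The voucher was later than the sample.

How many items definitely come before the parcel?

Directly stated before the parcel: the crate, the invoice, the letter, and the memo.
That's the crate, the invoice, the letter, and the memo — 4 in all.

4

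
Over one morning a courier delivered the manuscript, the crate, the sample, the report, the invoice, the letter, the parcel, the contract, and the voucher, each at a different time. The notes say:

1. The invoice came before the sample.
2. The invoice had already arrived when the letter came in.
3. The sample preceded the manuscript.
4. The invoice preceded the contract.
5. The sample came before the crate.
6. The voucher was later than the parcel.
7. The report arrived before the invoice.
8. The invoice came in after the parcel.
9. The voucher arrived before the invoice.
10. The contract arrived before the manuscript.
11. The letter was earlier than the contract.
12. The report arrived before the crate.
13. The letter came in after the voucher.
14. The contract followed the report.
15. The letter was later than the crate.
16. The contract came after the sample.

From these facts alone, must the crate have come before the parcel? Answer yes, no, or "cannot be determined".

Tracing the constraints gives the parcel → the invoice → the sample → the crate, so the parcel must come before the crate.
That means the crate cannot be before the parcel.

no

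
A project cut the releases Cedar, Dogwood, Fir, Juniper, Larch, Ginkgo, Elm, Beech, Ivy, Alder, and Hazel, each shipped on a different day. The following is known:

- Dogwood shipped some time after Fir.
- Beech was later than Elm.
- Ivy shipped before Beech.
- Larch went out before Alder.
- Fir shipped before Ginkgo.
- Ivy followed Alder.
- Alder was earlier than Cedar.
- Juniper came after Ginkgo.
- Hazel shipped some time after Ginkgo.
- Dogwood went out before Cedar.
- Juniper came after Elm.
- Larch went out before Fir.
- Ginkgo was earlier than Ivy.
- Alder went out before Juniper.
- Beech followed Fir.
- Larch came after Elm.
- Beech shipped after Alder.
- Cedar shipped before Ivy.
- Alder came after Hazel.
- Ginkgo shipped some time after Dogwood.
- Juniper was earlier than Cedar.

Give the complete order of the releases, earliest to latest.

Elm, Larch, Fir, Dogwood, Ginkgo, Hazel, Alder, Juniper, Cedar, Ivy, Beech

The constraints fix every adjacent pair, so only one ordering works:
Elm → Larch → Fir → Dogwood → Ginkgo → Hazel → Alder → Juniper → Cedar → Ivy → Beech.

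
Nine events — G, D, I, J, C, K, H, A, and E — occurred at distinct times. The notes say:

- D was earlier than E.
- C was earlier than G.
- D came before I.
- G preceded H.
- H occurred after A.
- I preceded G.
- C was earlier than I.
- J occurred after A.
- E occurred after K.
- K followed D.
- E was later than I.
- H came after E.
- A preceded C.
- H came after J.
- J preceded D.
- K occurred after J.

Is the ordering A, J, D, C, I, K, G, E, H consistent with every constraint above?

Check each stated constraint against the proposed order — e.g. J is ahead of H; A is ahead of H. Every pair is in the required order; nothing is violated.

yes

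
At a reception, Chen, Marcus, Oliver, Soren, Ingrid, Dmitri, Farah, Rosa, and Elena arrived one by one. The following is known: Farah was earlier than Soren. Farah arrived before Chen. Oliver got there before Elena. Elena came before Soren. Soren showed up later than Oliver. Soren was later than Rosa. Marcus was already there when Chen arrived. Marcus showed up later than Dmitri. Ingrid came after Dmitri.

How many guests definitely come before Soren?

Directly stated before Soren: Elena, Farah, Oliver, and Rosa.
No chain forces Chen (or any of the others) ahead of Soren.
That's Elena, Farah, Oliver, and Rosa — 4 in all.

4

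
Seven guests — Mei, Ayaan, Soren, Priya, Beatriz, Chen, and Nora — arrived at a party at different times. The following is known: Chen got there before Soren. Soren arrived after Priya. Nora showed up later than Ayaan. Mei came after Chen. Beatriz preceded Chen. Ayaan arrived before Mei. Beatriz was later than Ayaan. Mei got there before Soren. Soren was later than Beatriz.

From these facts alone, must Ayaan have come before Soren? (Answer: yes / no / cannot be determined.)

yes

Chain the constraints: Ayaan → Beatriz → Soren. Each link is directly stated, so Ayaan comes before Soren.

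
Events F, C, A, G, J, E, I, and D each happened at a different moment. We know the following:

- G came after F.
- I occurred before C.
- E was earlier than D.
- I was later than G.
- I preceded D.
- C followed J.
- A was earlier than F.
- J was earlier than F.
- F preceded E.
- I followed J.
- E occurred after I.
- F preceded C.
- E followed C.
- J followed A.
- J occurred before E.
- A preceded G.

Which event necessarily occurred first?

A

A has a chain of constraints placing it before every other event, so A must be first.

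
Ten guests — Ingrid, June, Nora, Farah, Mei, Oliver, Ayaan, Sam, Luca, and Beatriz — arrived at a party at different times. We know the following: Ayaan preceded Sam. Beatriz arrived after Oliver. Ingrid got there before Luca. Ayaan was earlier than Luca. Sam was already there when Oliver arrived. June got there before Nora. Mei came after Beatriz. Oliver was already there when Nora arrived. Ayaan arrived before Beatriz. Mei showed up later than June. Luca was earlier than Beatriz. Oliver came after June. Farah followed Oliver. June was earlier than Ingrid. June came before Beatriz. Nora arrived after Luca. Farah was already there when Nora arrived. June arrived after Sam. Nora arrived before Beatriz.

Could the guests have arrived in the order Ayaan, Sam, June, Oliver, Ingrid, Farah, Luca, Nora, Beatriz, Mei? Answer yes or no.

yes

Check each stated constraint against the proposed order — e.g. June is ahead of Mei; Ayaan is ahead of Beatriz. Every pair is in the required order; nothing is violated.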